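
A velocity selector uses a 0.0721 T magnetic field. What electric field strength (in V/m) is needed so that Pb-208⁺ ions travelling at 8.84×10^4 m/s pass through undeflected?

qE = qvB ⇒ E = vB = (8.84×10^4)(0.0721) = 6370 V/m.

E ≈ 6370 V/m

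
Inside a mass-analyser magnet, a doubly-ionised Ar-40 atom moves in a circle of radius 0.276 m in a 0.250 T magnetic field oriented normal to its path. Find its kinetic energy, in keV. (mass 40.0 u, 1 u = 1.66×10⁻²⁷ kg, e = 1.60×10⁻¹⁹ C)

v = qBr/m = (2×1.60×10^-19)(0.250)(0.276) / (6.64×10^-26) = 3.33×10^5 m/s.
K = ½mv² = 0.5·(6.64×10^-26)·(3.33×10^5)² = 3.67×10^-15 J = 22.9 keV.

K ≈ 22.9 keV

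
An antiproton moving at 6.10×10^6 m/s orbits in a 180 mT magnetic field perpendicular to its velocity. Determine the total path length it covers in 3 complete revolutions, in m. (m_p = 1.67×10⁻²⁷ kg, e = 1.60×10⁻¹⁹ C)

L ≈ 6.67 m

r = mv/(qB) = 0.354 m, so one revolution covers 2πr = 2.22 m.
In 3 revolutions: L = 3·2πr = 6.67 m.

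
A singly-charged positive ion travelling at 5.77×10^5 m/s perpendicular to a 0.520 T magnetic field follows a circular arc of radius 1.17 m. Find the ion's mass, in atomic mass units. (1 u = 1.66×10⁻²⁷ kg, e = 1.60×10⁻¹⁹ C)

qvB = mv²/r ⇒ m = qBr/v.
m = (1×1.60×10^-19)(0.520)(1.17) / (5.77×10^5) = 1.69×10^-25 kg = 102 u.

m ≈ 102 u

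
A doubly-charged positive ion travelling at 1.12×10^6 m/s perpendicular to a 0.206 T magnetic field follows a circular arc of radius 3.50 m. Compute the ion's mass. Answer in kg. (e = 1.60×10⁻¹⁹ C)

qvB = mv²/r ⇒ m = qBr/v.
m = (2×1.60×10^-19)(0.206)(3.50) / (1.12×10^6) = 2.06×10^-25 kg.

m ≈ 2.06×10^-25 kg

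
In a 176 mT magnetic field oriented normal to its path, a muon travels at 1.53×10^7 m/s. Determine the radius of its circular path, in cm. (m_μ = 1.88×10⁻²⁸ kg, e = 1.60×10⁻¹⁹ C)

r ≈ 10.2 cm

The magnetic force provides the centripetal force: qvB = mv²/r, so r = mv/(qB).
r = (1.88×10^-28 kg)(1.53×10^7 m/s) / [(1×1.60×10^-19 C)(0.176 T)] = 0.102 m.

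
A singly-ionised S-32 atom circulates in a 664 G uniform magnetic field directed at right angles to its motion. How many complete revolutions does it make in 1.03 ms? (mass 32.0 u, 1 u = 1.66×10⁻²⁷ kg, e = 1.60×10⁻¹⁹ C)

T = 2πm/(qB) = 2π(5.312×10^-26) / [(1×1.60×10^-19)(0.0664)] = 3.1416×10^-5 s.
N = t/T = 1.03×10^-3 / 3.1416×10^-5 ≈ 32.79, so 32 complete revolutions.

N = 32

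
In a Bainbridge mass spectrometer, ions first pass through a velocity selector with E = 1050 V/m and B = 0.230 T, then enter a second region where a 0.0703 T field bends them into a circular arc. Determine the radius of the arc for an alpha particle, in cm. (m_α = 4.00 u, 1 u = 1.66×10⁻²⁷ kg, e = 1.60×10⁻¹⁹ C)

The selector passes v = E/B = 1050/0.230 = 4570 m/s.
In the deflection region, r = mv/(qB₂) = (6.64×10^-27)(4570) / [(2×1.60×10^-19)(0.0703)] = 1.35×10^-3 m.

r ≈ 0.135 cm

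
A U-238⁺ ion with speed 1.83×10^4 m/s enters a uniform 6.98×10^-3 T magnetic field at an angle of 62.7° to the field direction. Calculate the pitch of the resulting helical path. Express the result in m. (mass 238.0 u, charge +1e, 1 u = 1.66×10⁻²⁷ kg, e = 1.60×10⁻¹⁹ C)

pitch ≈ 18.7 m

The velocity component along B is v∥ = v cos62.7° = 8390 m/s.
The cyclotron period T = 2πm/(qB) = 2.22×10^-3 s is set by m, q, B alone.
Pitch = v∥·T = (8390)(2.22×10^-3) = 18.7 m.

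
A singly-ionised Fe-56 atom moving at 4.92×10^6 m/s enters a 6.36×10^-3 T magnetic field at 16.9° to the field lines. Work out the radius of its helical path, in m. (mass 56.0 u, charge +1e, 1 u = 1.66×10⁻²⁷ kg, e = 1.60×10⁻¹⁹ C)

r ≈ 131 m

Only the perpendicular component v⊥ = v sin16.9° = 1.43×10^6 m/s is bent by the field.
r = m v⊥ /(qB) = (9.30×10^-26)(1.43×10^6) / [(1×1.60×10^-19)(6.36×10^-3)] = 131 m.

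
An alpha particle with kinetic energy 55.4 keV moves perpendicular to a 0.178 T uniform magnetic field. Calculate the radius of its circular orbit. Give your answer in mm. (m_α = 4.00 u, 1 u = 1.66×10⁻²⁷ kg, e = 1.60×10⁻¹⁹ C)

Convert the energy: K = 55.4 keV = 8.86×10^-15 J.
v = √(2K/m) = √(2·8.86×10^-15/6.64×10^-27) = 1.63×10^6 m/s.
r = mv/(qB) = (6.64×10^-27)(1.63×10^6) / [(2×1.60×10^-19)(0.178)] = 0.190 m.

r ≈ 190 mm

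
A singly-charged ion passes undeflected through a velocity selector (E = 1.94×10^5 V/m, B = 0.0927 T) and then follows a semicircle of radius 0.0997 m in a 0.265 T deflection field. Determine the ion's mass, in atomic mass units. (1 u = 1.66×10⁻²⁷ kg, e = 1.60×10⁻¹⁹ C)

v = E/B₁ = 2.09×10^6 m/s.
From r = mv/(qB₂), m = qB₂r/v = (1×1.60×10^-19)(0.265)(0.0997) / (2.09×10^6) = 2.02×10^-27 kg.
In atomic mass units: m = 2.02×10^-27 / 1.66×10^-27 = 1.22 u.

m ≈ 1.22 u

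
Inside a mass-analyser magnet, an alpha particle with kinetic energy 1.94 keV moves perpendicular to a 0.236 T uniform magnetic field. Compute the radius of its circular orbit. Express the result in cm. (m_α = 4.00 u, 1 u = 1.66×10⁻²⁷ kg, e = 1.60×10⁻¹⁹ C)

r ≈ 2.69 cm

Convert the energy: K = 1.94 keV = 3.10×10^-16 J.
v = √(2K/m) = √(2·3.10×10^-16/6.64×10^-27) = 3.06×10^5 m/s.
r = mv/(qB) = (6.64×10^-27)(3.06×10^5) / [(2×1.60×10^-19)(0.236)] = 0.0269 m.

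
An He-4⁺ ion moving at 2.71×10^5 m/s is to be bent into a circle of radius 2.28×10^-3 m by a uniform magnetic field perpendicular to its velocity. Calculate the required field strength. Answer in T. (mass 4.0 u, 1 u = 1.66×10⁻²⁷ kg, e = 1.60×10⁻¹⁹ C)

B ≈ 4.93 T

qvB = mv²/r gives B = mv/(qr).
B = (6.64×10^-27)(2.71×10^5) / [(1×1.60×10^-19)(2.28×10^-3)] = 4.93 T.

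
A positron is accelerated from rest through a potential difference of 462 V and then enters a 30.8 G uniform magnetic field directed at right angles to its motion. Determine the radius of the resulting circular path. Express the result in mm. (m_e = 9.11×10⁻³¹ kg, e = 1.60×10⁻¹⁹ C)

The kinetic energy gained is K = qV = (1×1.60×10^-19)(462) = 7.39×10^-17 J.
v = √(2K/m) = 1.27×10^7 m/s.
r = mv/(qB) = (9.11×10^-31)(1.27×10^7) / [(1×1.60×10^-19)(3.08×10^-3)] = 0.0235 m.

r ≈ 23.5 mm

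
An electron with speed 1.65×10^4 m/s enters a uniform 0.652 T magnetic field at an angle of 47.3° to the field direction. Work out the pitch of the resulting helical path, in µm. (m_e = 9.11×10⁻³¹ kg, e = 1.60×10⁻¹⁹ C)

pitch ≈ 0.614 µm

The velocity component along B is v∥ = v cos47.3° = 1.12×10^4 m/s.
The cyclotron period T = 2πm/(qB) = 5.49×10^-11 s is set by m, q, B alone.
Pitch = v∥·T = (1.12×10^4)(5.49×10^-11) = 6.14×10^-7 m.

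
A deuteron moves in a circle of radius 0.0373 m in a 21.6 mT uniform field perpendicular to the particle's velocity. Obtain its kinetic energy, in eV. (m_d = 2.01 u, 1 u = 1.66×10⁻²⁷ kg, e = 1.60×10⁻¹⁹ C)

v = qBr/m = (1×1.60×10^-19)(0.0216)(0.0373) / (3.34×10^-27) = 3.86×10^4 m/s.
K = ½mv² = 0.5·(3.34×10^-27)·(3.86×10^4)² = 2.49×10^-18 J = 15.6 eV.

K ≈ 15.6 eV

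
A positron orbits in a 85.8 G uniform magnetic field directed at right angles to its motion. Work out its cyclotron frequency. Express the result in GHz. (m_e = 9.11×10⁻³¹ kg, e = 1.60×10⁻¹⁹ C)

f = qB/(2πm) = (1×1.60×10^-19)(8.58×10^-3) / [2π(9.11×10^-31)] = 2.40×10^8 Hz.

f ≈ 0.240 GHz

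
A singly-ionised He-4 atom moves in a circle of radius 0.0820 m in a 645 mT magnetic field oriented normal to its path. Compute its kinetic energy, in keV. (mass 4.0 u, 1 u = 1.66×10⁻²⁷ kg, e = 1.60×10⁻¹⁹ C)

v = qBr/m = (1×1.60×10^-19)(0.645)(0.0820) / (6.64×10^-27) = 1.27×10^6 m/s.
K = ½mv² = 0.5·(6.64×10^-27)·(1.27×10^6)² = 5.39×10^-15 J = 33.7 keV.

K ≈ 33.7 keV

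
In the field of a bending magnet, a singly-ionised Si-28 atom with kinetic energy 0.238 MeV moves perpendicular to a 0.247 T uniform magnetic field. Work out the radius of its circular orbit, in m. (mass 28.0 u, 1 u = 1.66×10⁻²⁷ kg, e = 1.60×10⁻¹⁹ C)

Convert the energy: K = 0.238 MeV = 3.81×10^-14 J.
v = √(2K/m) = √(2·3.81×10^-14/4.65×10^-26) = 1.28×10^6 m/s.
r = mv/(qB) = (4.65×10^-26)(1.28×10^6) / [(1×1.60×10^-19)(0.247)] = 1.51 m.

r ≈ 1.51 m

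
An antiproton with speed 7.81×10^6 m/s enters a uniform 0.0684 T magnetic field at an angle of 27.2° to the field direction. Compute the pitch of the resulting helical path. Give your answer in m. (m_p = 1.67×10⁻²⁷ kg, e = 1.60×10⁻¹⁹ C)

pitch ≈ 6.66 m

The velocity component along B is v∥ = v cos27.2° = 6.95×10^6 m/s.
The cyclotron period T = 2πm/(qB) = 9.59×10^-7 s is set by m, q, B alone.
Pitch = v∥·T = (6.95×10^6)(9.59×10^-7) = 6.66 m.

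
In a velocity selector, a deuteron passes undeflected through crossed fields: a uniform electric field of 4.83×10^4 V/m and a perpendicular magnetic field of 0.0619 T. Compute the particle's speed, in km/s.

For zero net force, qE = qvB, so v = E/B.
v = (4.83×10^4) / (0.0619) = 7.80×10^5 m/s.

v ≈ 780 km/s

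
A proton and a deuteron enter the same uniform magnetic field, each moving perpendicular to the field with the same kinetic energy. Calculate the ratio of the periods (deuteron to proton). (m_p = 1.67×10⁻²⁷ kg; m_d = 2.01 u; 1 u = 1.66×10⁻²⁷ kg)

T = 2πm/(qB) is independent of speed, so T₂/T₁ = (m₂/q₂)/(m₁/q₁).
T_{deuteron}/T_{proton} = (3.34×10^-27/1e) / (1.67×10^-27/1e) = 2.00.

ratio ≈ 2.00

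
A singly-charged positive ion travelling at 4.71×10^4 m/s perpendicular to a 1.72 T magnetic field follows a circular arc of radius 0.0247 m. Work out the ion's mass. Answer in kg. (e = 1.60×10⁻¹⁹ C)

m ≈ 1.44×10^-25 kg

qvB = mv²/r ⇒ m = qBr/v.
m = (1×1.60×10^-19)(1.72)(0.0247) / (4.71×10^4) = 1.44×10^-25 kg.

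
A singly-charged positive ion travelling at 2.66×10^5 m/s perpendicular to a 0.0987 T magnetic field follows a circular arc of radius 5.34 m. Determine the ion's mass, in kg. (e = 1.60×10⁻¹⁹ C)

qvB = mv²/r ⇒ m = qBr/v.
m = (1×1.60×10^-19)(0.0987)(5.34) / (2.66×10^5) = 3.17×10^-25 kg.

m ≈ 3.17×10^-25 kg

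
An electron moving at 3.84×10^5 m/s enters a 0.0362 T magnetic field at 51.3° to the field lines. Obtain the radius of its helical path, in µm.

Only the perpendicular component v⊥ = v sin51.3° = 3.00×10^5 m/s is bent by the field.
r = m v⊥ /(qB) = (9.11×10^-31)(3.00×10^5) / [(1×1.60×10^-19)(0.0362)] = 4.71×10^-5 m.

r ≈ 47.1 µm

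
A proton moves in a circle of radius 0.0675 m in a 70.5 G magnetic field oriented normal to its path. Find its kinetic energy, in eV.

K ≈ 10.8 eV

v = qBr/m = (1×1.60×10^-19)(7.05×10^-3)(0.0675) / (1.67×10^-27) = 4.56×10^4 m/s.
K = ½mv² = 0.5·(1.67×10^-27)·(4.56×10^4)² = 1.74×10^-18 J = 10.8 eV.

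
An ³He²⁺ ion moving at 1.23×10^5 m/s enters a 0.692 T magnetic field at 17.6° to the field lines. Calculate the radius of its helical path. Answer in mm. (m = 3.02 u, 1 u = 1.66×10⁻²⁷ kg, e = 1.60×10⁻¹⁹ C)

r ≈ 0.842 mm

Only the perpendicular component v⊥ = v sin17.6° = 3.72×10^4 m/s is bent by the field.
r = m v⊥ /(qB) = (5.01×10^-27)(3.72×10^4) / [(2×1.60×10^-19)(0.692)] = 8.42×10^-4 m.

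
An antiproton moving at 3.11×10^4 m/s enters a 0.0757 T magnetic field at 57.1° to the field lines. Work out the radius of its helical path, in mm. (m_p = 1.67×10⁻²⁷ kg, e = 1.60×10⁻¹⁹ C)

r ≈ 3.60 mm

Only the perpendicular component v⊥ = v sin57.1° = 2.61×10^4 m/s is bent by the field.
r = m v⊥ /(qB) = (1.67×10^-27)(2.61×10^4) / [(1×1.60×10^-19)(0.0757)] = 3.60×10^-3 m.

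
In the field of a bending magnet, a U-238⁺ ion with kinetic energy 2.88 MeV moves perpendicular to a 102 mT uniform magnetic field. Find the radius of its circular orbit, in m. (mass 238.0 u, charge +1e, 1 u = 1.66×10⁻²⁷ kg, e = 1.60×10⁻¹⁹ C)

Convert the energy: K = 2.88 MeV = 4.61×10^-13 J.
v = √(2K/m) = √(2·4.61×10^-13/3.95×10^-25) = 1.53×10^6 m/s.
r = mv/(qB) = (3.95×10^-25)(1.53×10^6) / [(1×1.60×10^-19)(0.102)] = 37.0 m.

r ≈ 37.0 m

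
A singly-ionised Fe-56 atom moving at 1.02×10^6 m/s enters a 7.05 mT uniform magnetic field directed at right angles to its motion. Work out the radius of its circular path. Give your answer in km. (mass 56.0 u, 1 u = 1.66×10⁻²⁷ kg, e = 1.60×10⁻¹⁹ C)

The magnetic force provides the centripetal force: qvB = mv²/r, so r = mv/(qB).
r = (9.30×10^-26 kg)(1.02×10^6 m/s) / [(1×1.60×10^-19 C)(7.05×10^-3 T)] = 84.1 m.

r ≈ 0.0841 km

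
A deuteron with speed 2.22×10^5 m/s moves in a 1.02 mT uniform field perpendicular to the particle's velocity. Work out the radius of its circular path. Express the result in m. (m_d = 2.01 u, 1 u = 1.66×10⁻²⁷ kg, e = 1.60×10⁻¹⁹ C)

The magnetic force provides the centripetal force: qvB = mv²/r, so r = mv/(qB).
r = (3.34×10^-27 kg)(2.22×10^5 m/s) / [(1×1.60×10^-19 C)(1.02×10^-3 T)] = 4.54 m.

r ≈ 4.54 m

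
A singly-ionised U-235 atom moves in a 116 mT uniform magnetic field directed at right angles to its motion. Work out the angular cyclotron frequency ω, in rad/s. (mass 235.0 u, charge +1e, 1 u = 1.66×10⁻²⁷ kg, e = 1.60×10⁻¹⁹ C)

ω = qB/m = (1×1.60×10^-19)(0.116) / (3.90×10^-25) = 4.76×10^4 rad/s.

ω ≈ 4.76×10^4 rad/s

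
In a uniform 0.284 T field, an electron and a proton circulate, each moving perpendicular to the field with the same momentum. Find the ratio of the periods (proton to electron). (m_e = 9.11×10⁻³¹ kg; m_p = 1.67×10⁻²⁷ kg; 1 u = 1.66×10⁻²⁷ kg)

ratio ≈ 1830

T = 2πm/(qB) is independent of speed, so T₂/T₁ = (m₂/q₂)/(m₁/q₁).
T_{proton}/T_{electron} = (1.67×10^-27/1e) / (9.11×10^-31/1e) = 1830.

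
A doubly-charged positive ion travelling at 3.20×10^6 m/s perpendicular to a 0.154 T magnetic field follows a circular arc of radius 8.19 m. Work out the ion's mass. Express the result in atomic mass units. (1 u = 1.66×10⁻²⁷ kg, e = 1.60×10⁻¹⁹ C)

m ≈ 76.0 u

qvB = mv²/r ⇒ m = qBr/v.
m = (2×1.60×10^-19)(0.154)(8.19) / (3.20×10^6) = 1.26×10^-25 kg = 76.0 u.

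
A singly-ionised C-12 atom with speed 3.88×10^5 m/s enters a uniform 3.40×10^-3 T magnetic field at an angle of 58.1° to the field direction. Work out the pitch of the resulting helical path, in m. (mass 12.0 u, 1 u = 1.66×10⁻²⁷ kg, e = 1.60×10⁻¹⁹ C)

The velocity component along B is v∥ = v cos58.1° = 2.05×10^5 m/s.
The cyclotron period T = 2πm/(qB) = 2.30×10^-4 s is set by m, q, B alone.
Pitch = v∥·T = (2.05×10^5)(2.30×10^-4) = 47.2 m.

pitch ≈ 47.2 m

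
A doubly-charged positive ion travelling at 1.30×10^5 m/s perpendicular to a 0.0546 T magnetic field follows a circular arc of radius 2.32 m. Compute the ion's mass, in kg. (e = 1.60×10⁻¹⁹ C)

m ≈ 3.12×10^-25 kg

qvB = mv²/r ⇒ m = qBr/v.
m = (2×1.60×10^-19)(0.0546)(2.32) / (1.30×10^5) = 3.12×10^-25 kg.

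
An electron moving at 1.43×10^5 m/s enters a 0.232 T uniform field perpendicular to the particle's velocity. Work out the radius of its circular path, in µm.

The magnetic force provides the centripetal force: qvB = mv²/r, so r = mv/(qB).
r = (9.11×10^-31 kg)(1.43×10^5 m/s) / [(1×1.60×10^-19 C)(0.232 T)] = 3.51×10^-6 m.

r ≈ 3.51 µm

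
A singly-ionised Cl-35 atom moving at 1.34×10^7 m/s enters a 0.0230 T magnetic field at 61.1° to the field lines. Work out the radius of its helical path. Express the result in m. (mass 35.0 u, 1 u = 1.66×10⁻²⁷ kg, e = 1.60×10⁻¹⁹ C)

r ≈ 185 m

Only the perpendicular component v⊥ = v sin61.1° = 1.17×10^7 m/s is bent by the field.
r = m v⊥ /(qB) = (5.81×10^-26)(1.17×10^7) / [(1×1.60×10^-19)(0.0230)] = 185 m.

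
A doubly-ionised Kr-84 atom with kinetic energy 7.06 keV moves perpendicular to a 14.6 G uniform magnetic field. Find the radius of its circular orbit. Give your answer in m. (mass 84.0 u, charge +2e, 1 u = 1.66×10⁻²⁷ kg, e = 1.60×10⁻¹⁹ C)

r ≈ 38.0 m

Convert the energy: K = 7.06 keV = 1.13×10^-15 J.
v = √(2K/m) = √(2·1.13×10^-15/1.39×10^-25) = 1.27×10^5 m/s.
r = mv/(qB) = (1.39×10^-25)(1.27×10^5) / [(2×1.60×10^-19)(1.46×10^-3)] = 38.0 m.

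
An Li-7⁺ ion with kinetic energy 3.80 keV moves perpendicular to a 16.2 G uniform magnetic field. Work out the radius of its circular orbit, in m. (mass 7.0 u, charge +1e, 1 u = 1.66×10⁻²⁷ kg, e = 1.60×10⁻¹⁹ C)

r ≈ 14.5 m

Convert the energy: K = 3.80 keV = 6.08×10^-16 J.
v = √(2K/m) = √(2·6.08×10^-16/1.16×10^-26) = 3.23×10^5 m/s.
r = mv/(qB) = (1.16×10^-26)(3.23×10^5) / [(1×1.60×10^-19)(1.62×10^-3)] = 14.5 m.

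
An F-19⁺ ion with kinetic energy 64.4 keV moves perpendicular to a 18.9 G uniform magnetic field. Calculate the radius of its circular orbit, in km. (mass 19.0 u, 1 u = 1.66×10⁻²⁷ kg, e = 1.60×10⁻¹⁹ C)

Convert the energy: K = 64.4 keV = 1.03×10^-14 J.
v = √(2K/m) = √(2·1.03×10^-14/3.15×10^-26) = 8.08×10^5 m/s.
r = mv/(qB) = (3.15×10^-26)(8.08×10^5) / [(1×1.60×10^-19)(1.89×10^-3)] = 84.3 m.

r ≈ 0.0843 km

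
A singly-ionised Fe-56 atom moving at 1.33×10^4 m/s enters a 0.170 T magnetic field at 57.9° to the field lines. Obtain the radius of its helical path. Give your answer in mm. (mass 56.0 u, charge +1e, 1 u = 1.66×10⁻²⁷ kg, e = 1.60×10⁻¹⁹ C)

Only the perpendicular component v⊥ = v sin57.9° = 1.13×10^4 m/s is bent by the field.
r = m v⊥ /(qB) = (9.30×10^-26)(1.13×10^4) / [(1×1.60×10^-19)(0.170)] = 0.0385 m.

r ≈ 38.5 mm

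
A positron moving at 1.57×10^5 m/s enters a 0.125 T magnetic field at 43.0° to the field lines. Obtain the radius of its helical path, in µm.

r ≈ 4.88 µm

Only the perpendicular component v⊥ = v sin43.0° = 1.07×10^5 m/s is bent by the field.
r = m v⊥ /(qB) = (9.11×10^-31)(1.07×10^5) / [(1×1.60×10^-19)(0.125)] = 4.88×10^-6 m.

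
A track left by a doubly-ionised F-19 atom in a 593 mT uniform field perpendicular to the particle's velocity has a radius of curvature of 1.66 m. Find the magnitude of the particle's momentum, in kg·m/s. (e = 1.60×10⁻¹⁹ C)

Since qvB = mv²/r, the momentum p = mv = qBr.
p = (2×1.60×10^-19)(0.593)(1.66) = 3.15×10^-19 kg·m/s.

p ≈ 3.15×10^-19 kg·m/s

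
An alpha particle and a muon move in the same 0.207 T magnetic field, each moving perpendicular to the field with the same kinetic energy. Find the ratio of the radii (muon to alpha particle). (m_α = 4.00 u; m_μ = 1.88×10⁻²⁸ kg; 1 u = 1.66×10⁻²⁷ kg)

r = √(2mK)/(qB) ⇒ at equal K, r ∝ √m/q.
r_{muon}/r_{alpha particle} = 0.337.

ratio ≈ 0.337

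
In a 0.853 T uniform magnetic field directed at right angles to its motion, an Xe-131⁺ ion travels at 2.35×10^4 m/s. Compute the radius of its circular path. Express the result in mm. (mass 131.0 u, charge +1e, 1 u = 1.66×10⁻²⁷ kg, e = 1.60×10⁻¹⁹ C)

The magnetic force provides the centripetal force: qvB = mv²/r, so r = mv/(qB).
r = (2.17×10^-25 kg)(2.35×10^4 m/s) / [(1×1.60×10^-19 C)(0.853 T)] = 0.0374 m.

r ≈ 37.4 mm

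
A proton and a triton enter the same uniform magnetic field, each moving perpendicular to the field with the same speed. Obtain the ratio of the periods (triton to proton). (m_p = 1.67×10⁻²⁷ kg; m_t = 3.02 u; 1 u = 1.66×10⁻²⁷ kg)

T = 2πm/(qB) is independent of speed, so T₂/T₁ = (m₂/q₂)/(m₁/q₁).
T_{triton}/T_{proton} = (5.01×10^-27/1e) / (1.67×10^-27/1e) = 3.00.

ratio ≈ 3.00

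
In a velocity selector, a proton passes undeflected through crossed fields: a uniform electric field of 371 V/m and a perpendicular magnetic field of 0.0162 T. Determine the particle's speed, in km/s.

For zero net force, qE = qvB, so v = E/B.
v = (371) / (0.0162) = 2.29×10^4 m/s.

v ≈ 22.9 km/s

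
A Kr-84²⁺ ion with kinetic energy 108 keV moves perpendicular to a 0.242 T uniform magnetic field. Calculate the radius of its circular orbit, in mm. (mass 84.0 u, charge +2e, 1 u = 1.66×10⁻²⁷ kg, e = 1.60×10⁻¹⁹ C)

r ≈ 896 mm

Convert the energy: K = 108 keV = 1.73×10^-14 J.
v = √(2K/m) = √(2·1.73×10^-14/1.39×10^-25) = 4.98×10^5 m/s.
r = mv/(qB) = (1.39×10^-25)(4.98×10^5) / [(2×1.60×10^-19)(0.242)] = 0.896 m.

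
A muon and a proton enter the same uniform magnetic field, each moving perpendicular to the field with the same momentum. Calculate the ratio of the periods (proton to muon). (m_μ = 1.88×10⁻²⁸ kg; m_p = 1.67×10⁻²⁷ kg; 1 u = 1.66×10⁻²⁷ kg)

ratio ≈ 8.88

T = 2πm/(qB) is independent of speed, so T₂/T₁ = (m₂/q₂)/(m₁/q₁).
T_{proton}/T_{muon} = (1.67×10^-27/1e) / (1.88×10^-28/1e) = 8.88.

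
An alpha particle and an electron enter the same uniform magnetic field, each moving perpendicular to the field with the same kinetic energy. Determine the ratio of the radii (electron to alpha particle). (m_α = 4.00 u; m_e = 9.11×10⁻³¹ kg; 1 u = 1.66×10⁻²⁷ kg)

ratio ≈ 0.0234

r = √(2mK)/(qB) ⇒ at equal K, r ∝ √m/q.
r_{electron}/r_{alpha particle} = 0.0234.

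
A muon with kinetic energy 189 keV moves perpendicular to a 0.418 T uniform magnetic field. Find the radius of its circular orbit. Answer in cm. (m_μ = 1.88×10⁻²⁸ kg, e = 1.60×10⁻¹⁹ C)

Convert the energy: K = 189 keV = 3.02×10^-14 J.
v = √(2K/m) = √(2·3.02×10^-14/1.88×10^-28) = 1.79×10^7 m/s.
r = mv/(qB) = (1.88×10^-28)(1.79×10^7) / [(1×1.60×10^-19)(0.418)] = 0.0504 m.

r ≈ 5.04 cm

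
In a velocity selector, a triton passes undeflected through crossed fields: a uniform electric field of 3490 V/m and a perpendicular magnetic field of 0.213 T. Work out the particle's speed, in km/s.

For zero net force, qE = qvB, so v = E/B.
v = (3490) / (0.213) = 1.64×10^4 m/s.

v ≈ 16.4 km/s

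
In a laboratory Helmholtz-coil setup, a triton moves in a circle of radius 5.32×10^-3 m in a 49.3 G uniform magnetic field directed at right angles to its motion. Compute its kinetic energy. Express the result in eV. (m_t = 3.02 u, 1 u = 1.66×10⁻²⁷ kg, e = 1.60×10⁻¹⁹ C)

K ≈ 0.0110 eV

v = qBr/m = (1×1.60×10^-19)(4.93×10^-3)(5.32×10^-3) / (5.01×10^-27) = 837 m/s.
K = ½mv² = 0.5·(5.01×10^-27)·(837)² = 1.76×10^-21 J = 0.0110 eV.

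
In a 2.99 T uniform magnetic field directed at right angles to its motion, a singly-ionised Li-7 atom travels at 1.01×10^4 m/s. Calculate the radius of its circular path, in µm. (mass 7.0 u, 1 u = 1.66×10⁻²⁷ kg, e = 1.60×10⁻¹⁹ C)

r ≈ 245 µm

The magnetic force provides the centripetal force: qvB = mv²/r, so r = mv/(qB).
r = (1.16×10^-26 kg)(1.01×10^4 m/s) / [(1×1.60×10^-19 C)(2.99 T)] = 2.45×10^-4 m.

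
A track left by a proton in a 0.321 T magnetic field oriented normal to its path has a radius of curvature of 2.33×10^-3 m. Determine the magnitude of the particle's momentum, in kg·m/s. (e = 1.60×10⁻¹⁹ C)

Since qvB = mv²/r, the momentum p = mv = qBr.
p = (1×1.60×10^-19)(0.321)(2.33×10^-3) = 1.20×10^-22 kg·m/s.

p ≈ 1.20×10^-22 kg·m/s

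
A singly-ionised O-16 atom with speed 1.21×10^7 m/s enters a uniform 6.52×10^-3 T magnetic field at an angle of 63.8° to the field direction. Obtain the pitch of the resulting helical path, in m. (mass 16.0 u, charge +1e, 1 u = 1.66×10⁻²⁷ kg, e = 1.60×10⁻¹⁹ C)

The velocity component along B is v∥ = v cos63.8° = 5.34×10^6 m/s.
The cyclotron period T = 2πm/(qB) = 1.60×10^-4 s is set by m, q, B alone.
Pitch = v∥·T = (5.34×10^6)(1.60×10^-4) = 855 m.

pitch ≈ 855 m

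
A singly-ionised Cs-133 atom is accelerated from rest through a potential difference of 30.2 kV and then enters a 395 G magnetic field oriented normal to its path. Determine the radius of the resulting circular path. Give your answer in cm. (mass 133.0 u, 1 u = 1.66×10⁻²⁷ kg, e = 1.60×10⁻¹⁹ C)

The kinetic energy gained is K = qV = (1×1.60×10^-19)(3.02×10^4) = 4.83×10^-15 J.
v = √(2K/m) = 2.09×10^5 m/s.
r = mv/(qB) = (2.21×10^-25)(2.09×10^5) / [(1×1.60×10^-19)(0.0395)] = 7.31 m.

r ≈ 731 cm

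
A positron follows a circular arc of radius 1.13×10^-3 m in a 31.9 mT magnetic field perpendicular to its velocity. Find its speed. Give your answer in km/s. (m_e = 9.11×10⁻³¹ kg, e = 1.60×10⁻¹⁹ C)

From qvB = mv²/r, v = qBr/m.
v = (1×1.60×10^-19)(0.0319)(1.13×10^-3) / (9.11×10^-31) = 6.33×10^6 m/s.

v ≈ 6330 km/s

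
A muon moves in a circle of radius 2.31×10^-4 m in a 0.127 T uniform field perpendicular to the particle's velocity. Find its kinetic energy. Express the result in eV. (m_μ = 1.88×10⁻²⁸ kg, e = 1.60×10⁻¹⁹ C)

v = qBr/m = (1×1.60×10^-19)(0.127)(2.31×10^-4) / (1.88×10^-28) = 2.50×10^4 m/s.
K = ½mv² = 0.5·(1.88×10^-28)·(2.50×10^4)² = 5.86×10^-20 J = 0.366 eV.

K ≈ 0.366 eV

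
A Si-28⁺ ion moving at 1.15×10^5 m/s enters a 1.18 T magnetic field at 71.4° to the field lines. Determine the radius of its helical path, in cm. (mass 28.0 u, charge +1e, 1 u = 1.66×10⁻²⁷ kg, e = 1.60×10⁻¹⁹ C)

Only the perpendicular component v⊥ = v sin71.4° = 1.09×10^5 m/s is bent by the field.
r = m v⊥ /(qB) = (4.65×10^-26)(1.09×10^5) / [(1×1.60×10^-19)(1.18)] = 0.0268 m.

r ≈ 2.68 cm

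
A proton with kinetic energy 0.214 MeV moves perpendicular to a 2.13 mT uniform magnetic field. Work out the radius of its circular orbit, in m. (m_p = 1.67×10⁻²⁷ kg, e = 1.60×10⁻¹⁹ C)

Convert the energy: K = 0.214 MeV = 3.42×10^-14 J.
v = √(2K/m) = √(2·3.42×10^-14/1.67×10^-27) = 6.40×10^6 m/s.
r = mv/(qB) = (1.67×10^-27)(6.40×10^6) / [(1×1.60×10^-19)(2.13×10^-3)] = 31.4 m.

r ≈ 31.4 m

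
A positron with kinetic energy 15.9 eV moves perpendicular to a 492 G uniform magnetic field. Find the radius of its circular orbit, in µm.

Convert the energy: K = 15.9 eV = 2.54×10^-18 J.
v = √(2K/m) = √(2·2.54×10^-18/9.11×10^-31) = 2.36×10^6 m/s.
r = mv/(qB) = (9.11×10^-31)(2.36×10^6) / [(1×1.60×10^-19)(0.0492)] = 2.73×10^-4 m.

r ≈ 273 µm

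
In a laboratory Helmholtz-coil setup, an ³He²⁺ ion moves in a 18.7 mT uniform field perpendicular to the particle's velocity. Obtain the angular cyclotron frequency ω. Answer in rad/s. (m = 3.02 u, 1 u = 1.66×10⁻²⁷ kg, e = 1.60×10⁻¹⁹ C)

ω = qB/m = (2×1.60×10^-19)(0.0187) / (5.01×10^-27) = 1.19×10^6 rad/s.

ω ≈ 1.19×10^6 rad/s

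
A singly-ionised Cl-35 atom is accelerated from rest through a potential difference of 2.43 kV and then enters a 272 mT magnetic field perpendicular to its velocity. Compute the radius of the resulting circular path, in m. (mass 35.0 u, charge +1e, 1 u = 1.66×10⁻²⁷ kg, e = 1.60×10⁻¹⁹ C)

r ≈ 0.154 m

The kinetic energy gained is K = qV = (1×1.60×10^-19)(2430) = 3.89×10^-16 J.
v = √(2K/m) = 1.16×10^5 m/s.
r = mv/(qB) = (5.81×10^-26)(1.16×10^5) / [(1×1.60×10^-19)(0.272)] = 0.154 m.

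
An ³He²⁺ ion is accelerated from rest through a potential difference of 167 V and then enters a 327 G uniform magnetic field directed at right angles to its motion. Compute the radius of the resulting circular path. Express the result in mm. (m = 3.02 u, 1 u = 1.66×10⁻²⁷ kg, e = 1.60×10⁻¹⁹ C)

r ≈ 70.0 mm

The kinetic energy gained is K = qV = (2×1.60×10^-19)(167) = 5.34×10^-17 J.
v = √(2K/m) = 1.46×10^5 m/s.
r = mv/(qB) = (5.01×10^-27)(1.46×10^5) / [(2×1.60×10^-19)(0.0327)] = 0.0700 m.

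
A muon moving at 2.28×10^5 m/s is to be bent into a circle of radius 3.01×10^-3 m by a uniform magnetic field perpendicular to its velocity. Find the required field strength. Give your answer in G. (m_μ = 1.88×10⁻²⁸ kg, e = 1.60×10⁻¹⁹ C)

qvB = mv²/r gives B = mv/(qr).
B = (1.88×10^-28)(2.28×10^5) / [(1×1.60×10^-19)(3.01×10^-3)] = 0.0890 T.

B ≈ 890 G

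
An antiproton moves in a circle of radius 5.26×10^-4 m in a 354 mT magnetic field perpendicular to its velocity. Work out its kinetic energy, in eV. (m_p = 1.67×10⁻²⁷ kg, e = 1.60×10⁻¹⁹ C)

K ≈ 1.66 eV

v = qBr/m = (1×1.60×10^-19)(0.354)(5.26×10^-4) / (1.67×10^-27) = 1.78×10^4 m/s.
K = ½mv² = 0.5·(1.67×10^-27)·(1.78×10^4)² = 2.66×10^-19 J = 1.66 eV.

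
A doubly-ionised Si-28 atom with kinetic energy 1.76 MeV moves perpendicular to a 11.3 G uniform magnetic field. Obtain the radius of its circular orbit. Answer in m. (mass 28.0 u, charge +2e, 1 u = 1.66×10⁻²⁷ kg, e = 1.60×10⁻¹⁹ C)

r ≈ 447 m

Convert the energy: K = 1.76 MeV = 2.82×10^-13 J.
v = √(2K/m) = √(2·2.82×10^-13/4.65×10^-26) = 3.48×10^6 m/s.
r = mv/(qB) = (4.65×10^-26)(3.48×10^6) / [(2×1.60×10^-19)(1.13×10^-3)] = 447 m.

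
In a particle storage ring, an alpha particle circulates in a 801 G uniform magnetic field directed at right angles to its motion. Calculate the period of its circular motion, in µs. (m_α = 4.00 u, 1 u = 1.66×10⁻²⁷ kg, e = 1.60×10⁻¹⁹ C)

T ≈ 1.63 µs

The cyclotron period is independent of speed: T = 2πm/(qB).
T = 2π(6.64×10^-27) / [(2×1.60×10^-19)(0.0801)] = 1.63×10^-6 s.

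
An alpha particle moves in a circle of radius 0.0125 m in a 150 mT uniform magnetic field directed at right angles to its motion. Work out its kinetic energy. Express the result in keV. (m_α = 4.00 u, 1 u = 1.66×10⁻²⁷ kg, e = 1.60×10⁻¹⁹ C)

K ≈ 0.169 keV

v = qBr/m = (2×1.60×10^-19)(0.150)(0.0125) / (6.64×10^-27) = 9.04×10^4 m/s.
K = ½mv² = 0.5·(6.64×10^-27)·(9.04×10^4)² = 2.71×10^-17 J = 0.169 keV.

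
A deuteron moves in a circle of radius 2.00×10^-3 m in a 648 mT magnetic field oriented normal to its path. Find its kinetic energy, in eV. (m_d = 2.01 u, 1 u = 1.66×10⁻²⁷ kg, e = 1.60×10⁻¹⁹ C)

v = qBr/m = (1×1.60×10^-19)(0.648)(2.00×10^-3) / (3.34×10^-27) = 6.21×10^4 m/s.
K = ½mv² = 0.5·(3.34×10^-27)·(6.21×10^4)² = 6.44×10^-18 J = 40.3 eV.

K ≈ 40.3 eV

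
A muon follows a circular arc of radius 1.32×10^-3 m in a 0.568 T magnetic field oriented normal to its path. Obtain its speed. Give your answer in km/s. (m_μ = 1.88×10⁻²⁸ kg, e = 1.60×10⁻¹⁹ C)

From qvB = mv²/r, v = qBr/m.
v = (1×1.60×10^-19)(0.568)(1.32×10^-3) / (1.88×10^-28) = 6.38×10^5 m/s.

v ≈ 638 km/s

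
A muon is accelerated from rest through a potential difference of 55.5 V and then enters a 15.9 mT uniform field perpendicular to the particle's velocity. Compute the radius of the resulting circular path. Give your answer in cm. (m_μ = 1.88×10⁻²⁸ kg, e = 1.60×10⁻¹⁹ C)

r ≈ 2.27 cm

The kinetic energy gained is K = qV = (1×1.60×10^-19)(55.5) = 8.88×10^-18 J.
v = √(2K/m) = 3.07×10^5 m/s.
r = mv/(qB) = (1.88×10^-28)(3.07×10^5) / [(1×1.60×10^-19)(0.0159)] = 0.0227 m.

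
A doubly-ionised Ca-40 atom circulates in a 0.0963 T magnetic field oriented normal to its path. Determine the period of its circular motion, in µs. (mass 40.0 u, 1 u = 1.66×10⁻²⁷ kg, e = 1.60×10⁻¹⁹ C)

T ≈ 13.5 µs

The cyclotron period is independent of speed: T = 2πm/(qB).
T = 2π(6.64×10^-26) / [(2×1.60×10^-19)(0.0963)] = 1.35×10^-5 s.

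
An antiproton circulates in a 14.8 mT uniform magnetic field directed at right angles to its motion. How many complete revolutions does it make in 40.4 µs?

N = 9

T = 2πm/(qB) = 2π(1.67×10^-27) / [(1×1.60×10^-19)(0.0148)] = 4.4311×10^-6 s.
N = t/T = 4.04×10^-5 / 4.4311×10^-6 ≈ 9.12, so 9 complete revolutions.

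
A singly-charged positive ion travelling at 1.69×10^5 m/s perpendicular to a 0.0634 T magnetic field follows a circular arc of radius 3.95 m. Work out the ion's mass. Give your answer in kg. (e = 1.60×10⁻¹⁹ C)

qvB = mv²/r ⇒ m = qBr/v.
m = (1×1.60×10^-19)(0.0634)(3.95) / (1.69×10^5) = 2.37×10^-25 kg.

m ≈ 2.37×10^-25 kg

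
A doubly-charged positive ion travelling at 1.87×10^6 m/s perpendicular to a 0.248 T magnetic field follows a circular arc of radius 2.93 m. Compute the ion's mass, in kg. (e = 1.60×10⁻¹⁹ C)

qvB = mv²/r ⇒ m = qBr/v.
m = (2×1.60×10^-19)(0.248)(2.93) / (1.87×10^6) = 1.24×10^-25 kg.

m ≈ 1.24×10^-25 kg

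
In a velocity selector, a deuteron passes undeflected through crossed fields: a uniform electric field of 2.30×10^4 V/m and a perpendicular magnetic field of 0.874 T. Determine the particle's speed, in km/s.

v ≈ 26.3 km/s

For zero net force, qE = qvB, so v = E/B.
v = (2.30×10^4) / (0.874) = 2.63×10^4 m/s.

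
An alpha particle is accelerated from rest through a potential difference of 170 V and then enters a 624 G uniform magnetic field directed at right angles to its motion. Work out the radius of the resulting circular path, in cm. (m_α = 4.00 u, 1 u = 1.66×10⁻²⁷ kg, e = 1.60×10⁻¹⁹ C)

r ≈ 4.26 cm

The kinetic energy gained is K = qV = (2×1.60×10^-19)(170) = 5.44×10^-17 J.
v = √(2K/m) = 1.28×10^5 m/s.
r = mv/(qB) = (6.64×10^-27)(1.28×10^5) / [(2×1.60×10^-19)(0.0624)] = 0.0426 m.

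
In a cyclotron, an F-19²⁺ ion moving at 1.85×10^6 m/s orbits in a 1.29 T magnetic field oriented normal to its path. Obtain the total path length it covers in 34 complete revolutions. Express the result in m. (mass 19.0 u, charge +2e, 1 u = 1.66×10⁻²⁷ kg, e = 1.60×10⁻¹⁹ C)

r = mv/(qB) = 0.141 m, so one revolution covers 2πr = 0.888 m.
In 34 revolutions: L = 34·2πr = 30.2 m.

L ≈ 30.2 m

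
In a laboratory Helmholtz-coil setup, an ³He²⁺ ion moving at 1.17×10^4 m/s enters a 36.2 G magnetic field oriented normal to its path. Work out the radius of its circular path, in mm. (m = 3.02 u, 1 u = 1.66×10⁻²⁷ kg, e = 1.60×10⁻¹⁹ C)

r ≈ 50.6 mm

The magnetic force provides the centripetal force: qvB = mv²/r, so r = mv/(qB).
r = (5.01×10^-27 kg)(1.17×10^4 m/s) / [(2×1.60×10^-19 C)(3.62×10^-3 T)] = 0.0506 m.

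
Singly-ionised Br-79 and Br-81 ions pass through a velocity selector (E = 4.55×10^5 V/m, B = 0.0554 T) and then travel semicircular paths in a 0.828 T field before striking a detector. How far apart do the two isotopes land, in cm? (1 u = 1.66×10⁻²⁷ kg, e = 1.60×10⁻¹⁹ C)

Both emerge at v = E/B₁ = 8.21×10^6 m/s.
r = mv/(qB₂), so r₁ = 8.130 m and r₂ = 8.336 m, giving Δr = 0.206 m.
After a semicircle each ion lands a diameter 2r from the entry slit, so the separation is 2Δr = 0.412 m.

Δd ≈ 41.2 cm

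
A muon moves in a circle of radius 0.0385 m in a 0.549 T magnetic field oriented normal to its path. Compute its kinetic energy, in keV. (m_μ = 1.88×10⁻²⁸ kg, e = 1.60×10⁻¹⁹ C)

v = qBr/m = (1×1.60×10^-19)(0.549)(0.0385) / (1.88×10^-28) = 1.80×10^7 m/s.
K = ½mv² = 0.5·(1.88×10^-28)·(1.80×10^7)² = 3.04×10^-14 J = 190 keV.

K ≈ 190 keV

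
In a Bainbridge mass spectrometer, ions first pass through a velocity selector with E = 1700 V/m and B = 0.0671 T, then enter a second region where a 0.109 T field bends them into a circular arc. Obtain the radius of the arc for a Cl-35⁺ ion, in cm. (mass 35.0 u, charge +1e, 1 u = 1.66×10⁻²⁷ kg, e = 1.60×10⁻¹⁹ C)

The selector passes v = E/B = 1700/0.0671 = 2.53×10^4 m/s.
In the deflection region, r = mv/(qB₂) = (5.81×10^-26)(2.53×10^4) / [(1×1.60×10^-19)(0.109)] = 0.0844 m.

r ≈ 8.44 cm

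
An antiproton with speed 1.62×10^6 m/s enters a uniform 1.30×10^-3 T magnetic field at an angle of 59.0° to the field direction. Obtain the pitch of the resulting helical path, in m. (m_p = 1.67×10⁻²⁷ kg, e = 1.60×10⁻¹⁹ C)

The velocity component along B is v∥ = v cos59.0° = 8.34×10^5 m/s.
The cyclotron period T = 2πm/(qB) = 5.04×10^-5 s is set by m, q, B alone.
Pitch = v∥·T = (8.34×10^5)(5.04×10^-5) = 42.1 m.

pitch ≈ 42.1 m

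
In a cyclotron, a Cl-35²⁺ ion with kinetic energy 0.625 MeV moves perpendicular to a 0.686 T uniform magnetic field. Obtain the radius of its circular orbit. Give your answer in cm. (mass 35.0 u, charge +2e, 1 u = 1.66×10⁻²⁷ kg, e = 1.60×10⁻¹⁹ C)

r ≈ 49.1 cm

Convert the energy: K = 0.625 MeV = 1.00×10^-13 J.
v = √(2K/m) = √(2·1.00×10^-13/5.81×10^-26) = 1.86×10^6 m/s.
r = mv/(qB) = (5.81×10^-26)(1.86×10^6) / [(2×1.60×10^-19)(0.686)] = 0.491 m.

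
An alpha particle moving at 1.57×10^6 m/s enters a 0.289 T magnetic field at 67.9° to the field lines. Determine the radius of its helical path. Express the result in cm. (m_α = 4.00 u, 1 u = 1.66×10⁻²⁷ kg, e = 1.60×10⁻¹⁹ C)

Only the perpendicular component v⊥ = v sin67.9° = 1.45×10^6 m/s is bent by the field.
r = m v⊥ /(qB) = (6.64×10^-27)(1.45×10^6) / [(2×1.60×10^-19)(0.289)] = 0.104 m.

r ≈ 10.4 cm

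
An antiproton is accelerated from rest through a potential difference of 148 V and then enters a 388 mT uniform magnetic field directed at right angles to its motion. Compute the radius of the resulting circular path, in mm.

The kinetic energy gained is K = qV = (1×1.60×10^-19)(148) = 2.37×10^-17 J.
v = √(2K/m) = 1.68×10^5 m/s.
r = mv/(qB) = (1.67×10^-27)(1.68×10^5) / [(1×1.60×10^-19)(0.388)] = 4.53×10^-3 m.

r ≈ 4.53 mm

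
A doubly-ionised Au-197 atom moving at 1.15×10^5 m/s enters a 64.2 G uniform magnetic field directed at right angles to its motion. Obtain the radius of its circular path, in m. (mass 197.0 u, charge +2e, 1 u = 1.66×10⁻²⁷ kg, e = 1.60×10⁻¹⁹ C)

r ≈ 18.3 m

The magnetic force provides the centripetal force: qvB = mv²/r, so r = mv/(qB).
r = (3.27×10^-25 kg)(1.15×10^5 m/s) / [(2×1.60×10^-19 C)(6.42×10^-3 T)] = 18.3 m.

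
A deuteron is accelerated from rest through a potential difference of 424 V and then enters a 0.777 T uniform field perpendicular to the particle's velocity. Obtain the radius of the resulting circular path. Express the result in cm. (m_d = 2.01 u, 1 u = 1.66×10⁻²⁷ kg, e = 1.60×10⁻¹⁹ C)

r ≈ 0.541 cm

The kinetic energy gained is K = qV = (1×1.60×10^-19)(424) = 6.78×10^-17 J.
v = √(2K/m) = 2.02×10^5 m/s.
r = mv/(qB) = (3.34×10^-27)(2.02×10^5) / [(1×1.60×10^-19)(0.777)] = 5.41×10^-3 m.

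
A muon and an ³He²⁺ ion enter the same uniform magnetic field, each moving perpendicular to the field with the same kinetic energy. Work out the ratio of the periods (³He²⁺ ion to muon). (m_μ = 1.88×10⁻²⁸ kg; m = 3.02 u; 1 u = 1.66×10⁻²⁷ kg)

T = 2πm/(qB) is independent of speed, so T₂/T₁ = (m₂/q₂)/(m₁/q₁).
T_{³He²⁺ ion}/T_{muon} = (5.01×10^-27/2e) / (1.88×10^-28/1e) = 13.3.

ratio ≈ 13.3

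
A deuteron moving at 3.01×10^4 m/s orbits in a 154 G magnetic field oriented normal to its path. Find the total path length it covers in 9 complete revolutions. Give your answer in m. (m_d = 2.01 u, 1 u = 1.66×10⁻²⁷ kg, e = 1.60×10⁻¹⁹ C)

L ≈ 2.30 m

r = mv/(qB) = 0.0408 m, so one revolution covers 2πr = 0.256 m.
In 9 revolutions: L = 9·2πr = 2.30 m.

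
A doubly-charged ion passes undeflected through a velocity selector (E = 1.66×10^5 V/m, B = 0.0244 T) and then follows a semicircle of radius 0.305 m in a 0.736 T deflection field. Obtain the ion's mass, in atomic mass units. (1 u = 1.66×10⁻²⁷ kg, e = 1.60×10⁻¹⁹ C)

m ≈ 6.36 u

v = E/B₁ = 6.80×10^6 m/s.
From r = mv/(qB₂), m = qB₂r/v = (2×1.60×10^-19)(0.736)(0.305) / (6.80×10^6) = 1.06×10^-26 kg.
In atomic mass units: m = 1.06×10^-26 / 1.66×10^-27 = 6.36 u.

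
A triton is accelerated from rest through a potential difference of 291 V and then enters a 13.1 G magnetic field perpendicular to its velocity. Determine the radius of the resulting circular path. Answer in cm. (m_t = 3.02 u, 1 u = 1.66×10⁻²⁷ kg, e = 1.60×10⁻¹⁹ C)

r ≈ 326 cm

The kinetic energy gained is K = qV = (1×1.60×10^-19)(291) = 4.66×10^-17 J.
v = √(2K/m) = 1.36×10^5 m/s.
r = mv/(qB) = (5.01×10^-27)(1.36×10^5) / [(1×1.60×10^-19)(1.31×10^-3)] = 3.26 m.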